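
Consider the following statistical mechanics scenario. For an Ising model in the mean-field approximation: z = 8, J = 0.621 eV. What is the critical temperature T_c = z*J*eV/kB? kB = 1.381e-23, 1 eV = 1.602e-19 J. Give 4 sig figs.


Step 1: z*J = 8*0.621 = 4.968 eV
Step 2: Convert to Joules: 4.968*1.602e-19 = 7.959e-19 J
Step 3: T_c = 7.959e-19 / 1.381e-23 = 5.763e+04 K

5.763e+04


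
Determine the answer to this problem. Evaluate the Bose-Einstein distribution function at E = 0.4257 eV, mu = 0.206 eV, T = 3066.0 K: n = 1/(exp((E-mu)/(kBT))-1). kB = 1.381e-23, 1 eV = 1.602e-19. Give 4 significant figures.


Step 1: (E - mu) = 0.2197 eV
Step 2: x = (E-mu)*eV/(kB*T) = 0.2197*1.602e-19/(1.381e-23*3066.0) = 0.8312
Step 3: exp(x) = 2.296
Step 4: n = 1/(exp(x)-1) = 0.7715

0.7715


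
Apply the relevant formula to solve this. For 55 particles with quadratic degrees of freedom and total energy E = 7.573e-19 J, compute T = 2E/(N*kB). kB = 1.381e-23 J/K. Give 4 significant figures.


Step 1: Numerator = 2*E = 2*7.573e-19 = 1.515e-18 J
Step 2: Denominator = N*kB = 55*1.381e-23 = 7.595e-22
Step 3: T = 1.515e-18 / 7.595e-22 = 1994 K

1994


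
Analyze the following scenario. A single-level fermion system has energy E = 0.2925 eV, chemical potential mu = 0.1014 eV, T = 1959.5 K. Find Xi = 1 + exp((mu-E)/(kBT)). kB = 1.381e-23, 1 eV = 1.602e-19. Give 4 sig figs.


Step 1: (mu - E) = 0.1014 - 0.2925 = -0.1911 eV
Step 2: x = (mu-E)*eV/(kB*T) = -0.1911*1.602e-19/(1.381e-23*1959.5) = -1.131
Step 3: exp(x) = 0.3226
Step 4: Xi = 1 + 0.3226 = 1.323

1.323


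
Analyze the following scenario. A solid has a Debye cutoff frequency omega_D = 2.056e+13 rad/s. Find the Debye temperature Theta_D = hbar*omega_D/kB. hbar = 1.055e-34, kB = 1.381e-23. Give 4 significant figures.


Step 1: hbar*omega_D = 1.055e-34 * 2.056e+13 = 2.169e-21 J
Step 2: Theta_D = 2.169e-21 / 1.381e-23
Step 3: Theta_D = 157.1 K

157.1


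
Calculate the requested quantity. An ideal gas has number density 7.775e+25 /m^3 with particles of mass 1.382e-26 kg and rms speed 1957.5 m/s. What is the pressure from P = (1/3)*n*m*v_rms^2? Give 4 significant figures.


Step 1: v_rms^2 = 1957.5^2 = 3.832e+06
Step 2: n*m = 7.775e+25*1.382e-26 = 1.075
Step 3: P = (1/3)*1.075*3.832e+06 = 1.372e+06 Pa

1.372e+06


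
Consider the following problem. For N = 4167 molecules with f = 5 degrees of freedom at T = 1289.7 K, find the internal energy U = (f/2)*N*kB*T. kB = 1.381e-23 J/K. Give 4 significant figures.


Step 1: f/2 = 5/2 = 2.5
Step 2: N*kB*T = 4167*1.381e-23*1289.7 = 7.422e-17
Step 3: U = 2.5 * 7.422e-17 = 1.855e-16 J

1.855e-16


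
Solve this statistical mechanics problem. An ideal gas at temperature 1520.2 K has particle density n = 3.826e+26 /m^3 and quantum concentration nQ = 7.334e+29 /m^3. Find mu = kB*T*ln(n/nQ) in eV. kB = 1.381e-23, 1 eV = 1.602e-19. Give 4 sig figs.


Step 1: n/nQ = 3.826e+26/7.334e+29 = 0.0005217
Step 2: ln(n/nQ) = -7.558
Step 3: mu = kB*T*ln(n/nQ) = 2.099e-20*-7.558 = -1.587e-19 J
Step 4: Convert to eV: -1.587e-19/1.602e-19 = -0.9905 eV

-0.9905


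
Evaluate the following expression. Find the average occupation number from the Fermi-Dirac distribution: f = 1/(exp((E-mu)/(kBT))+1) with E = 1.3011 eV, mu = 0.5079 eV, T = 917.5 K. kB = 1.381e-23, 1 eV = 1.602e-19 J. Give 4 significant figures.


Step 1: (E - mu) = 1.3011 - 0.5079 = 0.7932 eV
Step 2: Convert: (E-mu)*eV = 1.271e-19 J
Step 3: x = (E-mu)*eV/(kB*T) = 10.03
Step 4: f = 1/(exp(10.03)+1) = 4.411e-05

4.411e-05


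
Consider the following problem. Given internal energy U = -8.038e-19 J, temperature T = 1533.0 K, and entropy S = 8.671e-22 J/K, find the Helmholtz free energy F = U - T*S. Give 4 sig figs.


Step 1: T*S = 1533.0 * 8.671e-22 = 1.329e-18 J
Step 2: F = U - T*S = -8.038e-19 - 1.329e-18
Step 3: F = -2.133e-18 J

-2.133e-18


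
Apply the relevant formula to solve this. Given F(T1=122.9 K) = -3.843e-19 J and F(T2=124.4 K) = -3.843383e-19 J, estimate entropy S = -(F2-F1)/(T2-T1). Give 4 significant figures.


Step 1: dF = F2 - F1 = -3.843383e-19 - (-3.843e-19) = -3.83e-23 J
Step 2: dT = T2 - T1 = 124.4 - 122.9 = 1.5 K
Step 3: S = -dF/dT = -(-3.83e-23)/1.5 = 2.553e-23 J/K

2.553e-23


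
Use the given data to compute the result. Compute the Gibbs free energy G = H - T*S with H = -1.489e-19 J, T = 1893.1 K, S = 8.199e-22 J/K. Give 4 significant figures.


Step 1: T*S = 1893.1 * 8.199e-22 = 1.552e-18 J
Step 2: G = H - T*S = -1.489e-19 - 1.552e-18
Step 3: G = -1.701e-18 J

-1.701e-18


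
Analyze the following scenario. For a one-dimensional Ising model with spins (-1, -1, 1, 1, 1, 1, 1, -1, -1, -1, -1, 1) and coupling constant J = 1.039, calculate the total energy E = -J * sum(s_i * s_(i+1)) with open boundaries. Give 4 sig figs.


Step 1: Nearest-neighbor products: 1, -1, 1, 1, 1, 1, -1, 1, 1, 1, -1
Step 2: Sum of products = 5
Step 3: E = -1.039 * 5 = -5.195

-5.195


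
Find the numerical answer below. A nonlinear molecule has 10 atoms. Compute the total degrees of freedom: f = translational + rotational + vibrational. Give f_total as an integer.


Step 1: Translational DOF = 3
Step 2: Rotational DOF (nonlinear) = 3
Step 3: Vibrational DOF = 3*10 - 6 = 24
Step 4: Total = 3 + 3 + 24 = 30

30


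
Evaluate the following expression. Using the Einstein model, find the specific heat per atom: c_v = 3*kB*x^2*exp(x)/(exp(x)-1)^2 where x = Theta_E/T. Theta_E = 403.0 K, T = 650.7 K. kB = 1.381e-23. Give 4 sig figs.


Step 1: x = Theta_E/T = 403.0/650.7 = 0.6193
Step 2: x^2 = 0.3836
Step 3: exp(x) = 1.858
Step 4: c_v = 3*1.381e-23*0.3836*1.858/(1.858-1)^2 = 4.013e-23

4.013e-23


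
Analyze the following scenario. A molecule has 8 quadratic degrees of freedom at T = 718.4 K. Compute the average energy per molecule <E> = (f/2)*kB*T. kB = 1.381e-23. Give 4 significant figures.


Step 1: f/2 = 8/2 = 4
Step 2: kB*T = 1.381e-23 * 718.4 = 9.921e-21
Step 3: <E> = 4 * 9.921e-21 = 3.968e-20 J

3.968e-20


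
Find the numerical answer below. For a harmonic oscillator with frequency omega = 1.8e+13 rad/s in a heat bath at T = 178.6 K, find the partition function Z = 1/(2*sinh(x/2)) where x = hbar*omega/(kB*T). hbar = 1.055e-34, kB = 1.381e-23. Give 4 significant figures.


Step 1: Compute x = hbar*omega/(kB*T) = 1.055e-34*1.8e+13/(1.381e-23*178.6) = 0.7699
Step 2: x/2 = 0.385
Step 3: sinh(x/2) = 0.3945
Step 4: Z = 1/(2*0.3945) = 1.267

1.267


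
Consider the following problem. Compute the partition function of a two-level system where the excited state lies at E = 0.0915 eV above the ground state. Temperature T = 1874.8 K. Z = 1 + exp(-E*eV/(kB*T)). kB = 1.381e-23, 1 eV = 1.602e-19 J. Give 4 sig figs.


Step 1: Compute beta*E = E*eV/(kB*T) = 0.0915*1.602e-19/(1.381e-23*1874.8) = 0.5662
Step 2: exp(-beta*E) = exp(-0.5662) = 0.5677
Step 3: Z = 1 + 0.5677 = 1.568

1.568


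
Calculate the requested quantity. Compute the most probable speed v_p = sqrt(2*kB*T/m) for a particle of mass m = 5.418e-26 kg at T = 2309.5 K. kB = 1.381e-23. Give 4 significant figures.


Step 1: Numerator = 2*kB*T = 2*1.381e-23*2309.5 = 6.379e-20
Step 2: Ratio = 6.379e-20 / 5.418e-26 = 1.177e+06
Step 3: v_p = sqrt(1.177e+06) = 1085 m/s

1085


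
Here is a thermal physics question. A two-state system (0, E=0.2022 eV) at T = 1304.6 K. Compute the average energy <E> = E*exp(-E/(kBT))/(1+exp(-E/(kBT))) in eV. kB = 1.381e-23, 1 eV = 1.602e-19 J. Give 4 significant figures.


Step 1: beta*E = 0.2022*1.602e-19/(1.381e-23*1304.6) = 1.798
Step 2: exp(-beta*E) = 0.1656
Step 3: <E> = 0.2022*0.1656/(1+0.1656) = 0.02873 eV

0.02873


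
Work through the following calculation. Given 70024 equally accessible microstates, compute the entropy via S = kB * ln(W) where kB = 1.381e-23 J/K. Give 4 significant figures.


Step 1: ln(W) = ln(70024) = 11.16
Step 2: S = kB * ln(W) = 1.381e-23 * 11.16
Step 3: S = 1.541e-22 J/K

1.541e-22


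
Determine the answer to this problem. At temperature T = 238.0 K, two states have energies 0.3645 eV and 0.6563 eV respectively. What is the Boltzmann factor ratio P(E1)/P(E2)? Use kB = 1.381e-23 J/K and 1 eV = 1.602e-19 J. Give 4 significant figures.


Step 1: Compute energy difference dE = E1 - E2 = 0.3645 - 0.6563 = -0.2918 eV
Step 2: Convert to Joules: dE_J = -0.2918 * 1.602e-19 = -4.675e-20 J
Step 3: Compute exponent = -dE_J / (kB * T) = -(-4.675e-20) / (1.381e-23 * 238.0) = 14.22
Step 4: P(E1)/P(E2) = exp(14.22) = 1.502e+06

1.502e+06


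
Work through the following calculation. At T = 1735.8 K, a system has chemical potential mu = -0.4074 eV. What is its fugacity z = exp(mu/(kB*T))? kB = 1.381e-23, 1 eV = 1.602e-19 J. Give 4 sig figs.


Step 1: Convert mu to Joules: -0.4074*1.602e-19 = -6.527e-20 J
Step 2: kB*T = 1.381e-23*1735.8 = 2.397e-20 J
Step 3: mu/(kB*T) = -2.723
Step 4: z = exp(-2.723) = 0.0657

0.0657


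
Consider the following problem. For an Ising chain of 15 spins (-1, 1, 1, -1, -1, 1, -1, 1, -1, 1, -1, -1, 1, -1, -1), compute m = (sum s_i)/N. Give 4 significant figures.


Step 1: Count up spins (+1): 6, down spins (-1): 9
Step 2: Total magnetization M = 6 - 9 = -3
Step 3: m = M/N = -3/15 = -0.2

-0.2


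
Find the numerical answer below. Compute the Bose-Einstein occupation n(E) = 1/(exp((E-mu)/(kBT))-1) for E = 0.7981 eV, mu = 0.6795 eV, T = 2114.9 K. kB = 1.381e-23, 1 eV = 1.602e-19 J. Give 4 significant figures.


Step 1: (E - mu) = 0.1186 eV
Step 2: x = (E-mu)*eV/(kB*T) = 0.1186*1.602e-19/(1.381e-23*2114.9) = 0.6505
Step 3: exp(x) = 1.917
Step 4: n = 1/(exp(x)-1) = 1.091

1.091


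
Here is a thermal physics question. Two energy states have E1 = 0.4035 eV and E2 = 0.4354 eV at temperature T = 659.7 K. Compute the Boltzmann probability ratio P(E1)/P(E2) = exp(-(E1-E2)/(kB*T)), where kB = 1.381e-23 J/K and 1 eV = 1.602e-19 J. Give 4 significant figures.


Step 1: Compute energy difference dE = E1 - E2 = 0.4035 - 0.4354 = -0.0319 eV
Step 2: Convert to Joules: dE_J = -0.0319 * 1.602e-19 = -5.11e-21 J
Step 3: Compute exponent = -dE_J / (kB * T) = -(-5.11e-21) / (1.381e-23 * 659.7) = 0.5609
Step 4: P(E1)/P(E2) = exp(0.5609) = 1.752

1.752


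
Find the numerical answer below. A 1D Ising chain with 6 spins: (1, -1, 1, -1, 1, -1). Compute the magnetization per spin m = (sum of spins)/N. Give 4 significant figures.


Step 1: Count up spins (+1): 3, down spins (-1): 3
Step 2: Total magnetization M = 3 - 3 = 0
Step 3: m = M/N = 0/6 = 0

0


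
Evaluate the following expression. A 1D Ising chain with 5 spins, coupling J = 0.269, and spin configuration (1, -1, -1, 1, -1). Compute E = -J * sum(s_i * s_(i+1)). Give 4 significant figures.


Step 1: Nearest-neighbor products: -1, 1, -1, -1
Step 2: Sum of products = -2
Step 3: E = -0.269 * -2 = 0.538

0.538


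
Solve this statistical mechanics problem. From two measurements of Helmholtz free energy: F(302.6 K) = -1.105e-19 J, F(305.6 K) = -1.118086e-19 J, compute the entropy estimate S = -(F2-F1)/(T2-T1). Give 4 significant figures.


Step 1: dF = F2 - F1 = -1.118086e-19 - (-1.105e-19) = -1.3086e-21 J
Step 2: dT = T2 - T1 = 305.6 - 302.6 = 3 K
Step 3: S = -dF/dT = -(-1.3086e-21)/3 = 4.362e-22 J/K

4.362e-22


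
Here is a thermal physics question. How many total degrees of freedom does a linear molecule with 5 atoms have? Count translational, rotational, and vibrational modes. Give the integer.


Step 1: Translational DOF = 3
Step 2: Rotational DOF (linear) = 2
Step 3: Vibrational DOF = 3*5 - 5 = 10
Step 4: Total = 3 + 2 + 10 = 15

15


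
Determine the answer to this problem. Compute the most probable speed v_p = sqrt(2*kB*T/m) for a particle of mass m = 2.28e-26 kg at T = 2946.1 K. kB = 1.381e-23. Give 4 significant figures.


Step 1: Numerator = 2*kB*T = 2*1.381e-23*2946.1 = 8.137e-20
Step 2: Ratio = 8.137e-20 / 2.28e-26 = 3.569e+06
Step 3: v_p = sqrt(3.569e+06) = 1889 m/s

1889


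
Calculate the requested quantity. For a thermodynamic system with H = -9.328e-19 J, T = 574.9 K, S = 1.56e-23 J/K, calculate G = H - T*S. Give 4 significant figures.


Step 1: T*S = 574.9 * 1.56e-23 = 8.968e-21 J
Step 2: G = H - T*S = -9.328e-19 - 8.968e-21
Step 3: G = -9.418e-19 J

-9.418e-19


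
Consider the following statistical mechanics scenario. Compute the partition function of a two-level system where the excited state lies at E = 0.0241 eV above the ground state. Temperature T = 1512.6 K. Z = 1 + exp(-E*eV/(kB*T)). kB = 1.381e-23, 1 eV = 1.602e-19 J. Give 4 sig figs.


Step 1: Compute beta*E = E*eV/(kB*T) = 0.0241*1.602e-19/(1.381e-23*1512.6) = 0.1848
Step 2: exp(-beta*E) = exp(-0.1848) = 0.8312
Step 3: Z = 1 + 0.8312 = 1.831

1.831


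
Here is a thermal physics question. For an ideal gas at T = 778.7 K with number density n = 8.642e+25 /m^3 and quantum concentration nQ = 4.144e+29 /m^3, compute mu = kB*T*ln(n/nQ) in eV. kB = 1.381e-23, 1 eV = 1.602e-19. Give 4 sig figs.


Step 1: n/nQ = 8.642e+25/4.144e+29 = 0.0002085
Step 2: ln(n/nQ) = -8.475
Step 3: mu = kB*T*ln(n/nQ) = 1.075e-20*-8.475 = -9.114e-20 J
Step 4: Convert to eV: -9.114e-20/1.602e-19 = -0.5689 eV

-0.5689


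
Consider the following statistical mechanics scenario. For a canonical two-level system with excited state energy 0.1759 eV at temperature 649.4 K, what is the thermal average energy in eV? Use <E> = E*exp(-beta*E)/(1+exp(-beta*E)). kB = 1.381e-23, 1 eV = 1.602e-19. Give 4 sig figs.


Step 1: beta*E = 0.1759*1.602e-19/(1.381e-23*649.4) = 3.142
Step 2: exp(-beta*E) = 0.04319
Step 3: <E> = 0.1759*0.04319/(1+0.04319) = 0.007283 eV

0.007283


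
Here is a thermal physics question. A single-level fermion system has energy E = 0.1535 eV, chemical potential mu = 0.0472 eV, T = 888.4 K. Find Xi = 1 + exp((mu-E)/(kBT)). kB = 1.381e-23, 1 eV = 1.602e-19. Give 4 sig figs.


Step 1: (mu - E) = 0.0472 - 0.1535 = -0.1063 eV
Step 2: x = (mu-E)*eV/(kB*T) = -0.1063*1.602e-19/(1.381e-23*888.4) = -1.388
Step 3: exp(x) = 0.2496
Step 4: Xi = 1 + 0.2496 = 1.25

1.25


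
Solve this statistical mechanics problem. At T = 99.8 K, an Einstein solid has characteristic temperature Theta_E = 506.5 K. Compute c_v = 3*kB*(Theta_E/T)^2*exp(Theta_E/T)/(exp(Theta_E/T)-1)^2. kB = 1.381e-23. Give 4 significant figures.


Step 1: x = Theta_E/T = 506.5/99.8 = 5.075
Step 2: x^2 = 25.76
Step 3: exp(x) = 160
Step 4: c_v = 3*1.381e-23*25.76*160/(160-1)^2 = 6.754e-24

6.754e-24


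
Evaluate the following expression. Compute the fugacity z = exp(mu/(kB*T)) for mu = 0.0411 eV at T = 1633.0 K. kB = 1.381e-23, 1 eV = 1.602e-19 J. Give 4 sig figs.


Step 1: Convert mu to Joules: 0.0411*1.602e-19 = 6.584e-21 J
Step 2: kB*T = 1.381e-23*1633.0 = 2.255e-20 J
Step 3: mu/(kB*T) = 0.292
Step 4: z = exp(0.292) = 1.339

1.339


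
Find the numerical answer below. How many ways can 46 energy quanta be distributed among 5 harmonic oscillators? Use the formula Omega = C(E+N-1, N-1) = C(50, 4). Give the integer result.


Step 1: Use binomial coefficient C(50, 4)
Step 2: Numerator = 50! / 46!
Step 3: Denominator = 4!
Step 4: Omega = 230300

230300


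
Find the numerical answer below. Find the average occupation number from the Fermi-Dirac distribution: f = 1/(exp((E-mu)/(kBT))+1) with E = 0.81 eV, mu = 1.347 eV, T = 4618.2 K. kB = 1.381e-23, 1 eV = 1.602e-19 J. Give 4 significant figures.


Step 1: (E - mu) = 0.81 - 1.347 = -0.537 eV
Step 2: Convert: (E-mu)*eV = -8.603e-20 J
Step 3: x = (E-mu)*eV/(kB*T) = -1.349
Step 4: f = 1/(exp(-1.349)+1) = 0.7939

0.7939


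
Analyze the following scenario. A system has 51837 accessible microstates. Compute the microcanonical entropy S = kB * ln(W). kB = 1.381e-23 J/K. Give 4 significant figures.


Step 1: ln(W) = ln(51837) = 10.86
Step 2: S = kB * ln(W) = 1.381e-23 * 10.86
Step 3: S = 1.499e-22 J/K

1.499e-22


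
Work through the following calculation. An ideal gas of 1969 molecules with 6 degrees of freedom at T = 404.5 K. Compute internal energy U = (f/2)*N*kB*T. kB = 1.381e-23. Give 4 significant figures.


Step 1: f/2 = 6/2 = 3.0
Step 2: N*kB*T = 1969*1.381e-23*404.5 = 1.1e-17
Step 3: U = 3.0 * 1.1e-17 = 3.3e-17 J

3.3e-17


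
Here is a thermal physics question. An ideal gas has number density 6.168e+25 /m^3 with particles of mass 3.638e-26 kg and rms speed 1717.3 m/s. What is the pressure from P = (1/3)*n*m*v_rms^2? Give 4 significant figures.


Step 1: v_rms^2 = 1717.3^2 = 2.949e+06
Step 2: n*m = 6.168e+25*3.638e-26 = 2.244
Step 3: P = (1/3)*2.244*2.949e+06 = 2.206e+06 Pa

2.206e+06


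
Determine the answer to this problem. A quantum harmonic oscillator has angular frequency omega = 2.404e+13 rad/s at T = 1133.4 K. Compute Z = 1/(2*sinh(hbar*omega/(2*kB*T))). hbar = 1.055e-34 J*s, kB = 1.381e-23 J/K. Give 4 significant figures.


Step 1: Compute x = hbar*omega/(kB*T) = 1.055e-34*2.404e+13/(1.381e-23*1133.4) = 0.162
Step 2: x/2 = 0.08102
Step 3: sinh(x/2) = 0.08111
Step 4: Z = 1/(2*0.08111) = 6.165

6.165


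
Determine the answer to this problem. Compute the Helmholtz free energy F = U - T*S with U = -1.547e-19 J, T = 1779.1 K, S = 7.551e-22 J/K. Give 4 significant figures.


Step 1: T*S = 1779.1 * 7.551e-22 = 1.343e-18 J
Step 2: F = U - T*S = -1.547e-19 - 1.343e-18
Step 3: F = -1.498e-18 J

-1.498e-18


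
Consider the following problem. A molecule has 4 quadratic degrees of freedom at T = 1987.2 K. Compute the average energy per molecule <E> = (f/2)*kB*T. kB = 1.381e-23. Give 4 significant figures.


Step 1: f/2 = 4/2 = 2
Step 2: kB*T = 1.381e-23 * 1987.2 = 2.744e-20
Step 3: <E> = 2 * 2.744e-20 = 5.489e-20 J

5.489e-20


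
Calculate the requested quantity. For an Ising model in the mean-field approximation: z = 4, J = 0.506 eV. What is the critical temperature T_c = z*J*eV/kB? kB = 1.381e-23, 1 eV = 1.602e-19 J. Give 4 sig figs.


Step 1: z*J = 4*0.506 = 2.024 eV
Step 2: Convert to Joules: 2.024*1.602e-19 = 3.242e-19 J
Step 3: T_c = 3.242e-19 / 1.381e-23 = 2.348e+04 K

2.348e+04


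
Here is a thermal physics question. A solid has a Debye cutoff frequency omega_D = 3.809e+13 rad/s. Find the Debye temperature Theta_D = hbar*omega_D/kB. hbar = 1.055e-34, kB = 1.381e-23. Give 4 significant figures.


Step 1: hbar*omega_D = 1.055e-34 * 3.809e+13 = 4.018e-21 J
Step 2: Theta_D = 4.018e-21 / 1.381e-23
Step 3: Theta_D = 291 K

291


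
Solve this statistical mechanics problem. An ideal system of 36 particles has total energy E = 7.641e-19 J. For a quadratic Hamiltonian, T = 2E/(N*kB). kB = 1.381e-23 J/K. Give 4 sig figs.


Step 1: Numerator = 2*E = 2*7.641e-19 = 1.528e-18 J
Step 2: Denominator = N*kB = 36*1.381e-23 = 4.972e-22
Step 3: T = 1.528e-18 / 4.972e-22 = 3074 K

3074


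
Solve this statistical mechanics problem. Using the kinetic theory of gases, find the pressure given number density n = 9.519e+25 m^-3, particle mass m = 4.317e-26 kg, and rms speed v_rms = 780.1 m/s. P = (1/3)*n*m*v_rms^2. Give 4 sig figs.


Step 1: v_rms^2 = 780.1^2 = 6.086e+05
Step 2: n*m = 9.519e+25*4.317e-26 = 4.109
Step 3: P = (1/3)*4.109*6.086e+05 = 8.336e+05 Pa

8.336e+05


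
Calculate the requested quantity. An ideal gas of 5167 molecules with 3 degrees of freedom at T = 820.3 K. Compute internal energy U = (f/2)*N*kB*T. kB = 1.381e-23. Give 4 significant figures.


Step 1: f/2 = 3/2 = 1.5
Step 2: N*kB*T = 5167*1.381e-23*820.3 = 5.853e-17
Step 3: U = 1.5 * 5.853e-17 = 8.78e-17 J

8.78e-17


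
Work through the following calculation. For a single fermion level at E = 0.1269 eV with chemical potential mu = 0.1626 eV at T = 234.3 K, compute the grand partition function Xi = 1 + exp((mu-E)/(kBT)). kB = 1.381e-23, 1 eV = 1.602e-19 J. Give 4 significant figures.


Step 1: (mu - E) = 0.1626 - 0.1269 = 0.0357 eV
Step 2: x = (mu-E)*eV/(kB*T) = 0.0357*1.602e-19/(1.381e-23*234.3) = 1.768
Step 3: exp(x) = 5.856
Step 4: Xi = 1 + 5.856 = 6.856

6.856


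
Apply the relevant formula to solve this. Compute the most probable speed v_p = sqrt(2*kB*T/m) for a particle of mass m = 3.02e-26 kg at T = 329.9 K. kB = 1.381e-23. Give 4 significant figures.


Step 1: Numerator = 2*kB*T = 2*1.381e-23*329.9 = 9.112e-21
Step 2: Ratio = 9.112e-21 / 3.02e-26 = 3.017e+05
Step 3: v_p = sqrt(3.017e+05) = 549.3 m/s

549.3


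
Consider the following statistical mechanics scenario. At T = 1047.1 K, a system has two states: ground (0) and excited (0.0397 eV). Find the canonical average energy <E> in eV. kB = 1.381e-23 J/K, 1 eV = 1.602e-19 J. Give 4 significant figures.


Step 1: beta*E = 0.0397*1.602e-19/(1.381e-23*1047.1) = 0.4398
Step 2: exp(-beta*E) = 0.6442
Step 3: <E> = 0.0397*0.6442/(1+0.6442) = 0.01555 eV

0.01555


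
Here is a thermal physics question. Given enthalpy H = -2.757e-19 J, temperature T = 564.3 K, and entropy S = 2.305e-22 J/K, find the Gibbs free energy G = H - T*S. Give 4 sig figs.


Step 1: T*S = 564.3 * 2.305e-22 = 1.301e-19 J
Step 2: G = H - T*S = -2.757e-19 - 1.301e-19
Step 3: G = -4.058e-19 J

-4.058e-19


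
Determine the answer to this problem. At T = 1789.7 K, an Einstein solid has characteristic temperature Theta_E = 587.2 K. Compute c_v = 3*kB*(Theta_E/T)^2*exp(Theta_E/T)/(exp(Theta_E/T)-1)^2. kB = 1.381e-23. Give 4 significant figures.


Step 1: x = Theta_E/T = 587.2/1789.7 = 0.3281
Step 2: x^2 = 0.1076
Step 3: exp(x) = 1.388
Step 4: c_v = 3*1.381e-23*0.1076*1.388/(1.388-1)^2 = 4.106e-23

4.106e-23


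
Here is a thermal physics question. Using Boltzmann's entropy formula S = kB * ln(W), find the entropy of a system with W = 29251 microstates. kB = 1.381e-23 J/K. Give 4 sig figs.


Step 1: ln(W) = ln(29251) = 10.28
Step 2: S = kB * ln(W) = 1.381e-23 * 10.28
Step 3: S = 1.42e-22 J/K

1.42e-22


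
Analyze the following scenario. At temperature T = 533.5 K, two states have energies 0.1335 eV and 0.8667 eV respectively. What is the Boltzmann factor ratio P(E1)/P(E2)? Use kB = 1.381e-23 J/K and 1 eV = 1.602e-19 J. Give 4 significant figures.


Step 1: Compute energy difference dE = E1 - E2 = 0.1335 - 0.8667 = -0.7332 eV
Step 2: Convert to Joules: dE_J = -0.7332 * 1.602e-19 = -1.175e-19 J
Step 3: Compute exponent = -dE_J / (kB * T) = -(-1.175e-19) / (1.381e-23 * 533.5) = 15.94
Step 4: P(E1)/P(E2) = exp(15.94) = 8.39e+06

8.39e+06


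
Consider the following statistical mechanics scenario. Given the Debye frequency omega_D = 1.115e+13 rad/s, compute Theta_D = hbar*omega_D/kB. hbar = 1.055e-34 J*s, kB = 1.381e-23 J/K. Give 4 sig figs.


Step 1: hbar*omega_D = 1.055e-34 * 1.115e+13 = 1.176e-21 J
Step 2: Theta_D = 1.176e-21 / 1.381e-23
Step 3: Theta_D = 85.18 K

85.18


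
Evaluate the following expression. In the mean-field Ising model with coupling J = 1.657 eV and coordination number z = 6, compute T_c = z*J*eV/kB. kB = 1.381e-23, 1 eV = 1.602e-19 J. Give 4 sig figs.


Step 1: z*J = 6*1.657 = 9.942 eV
Step 2: Convert to Joules: 9.942*1.602e-19 = 1.593e-18 J
Step 3: T_c = 1.593e-18 / 1.381e-23 = 1.153e+05 K

1.153e+05


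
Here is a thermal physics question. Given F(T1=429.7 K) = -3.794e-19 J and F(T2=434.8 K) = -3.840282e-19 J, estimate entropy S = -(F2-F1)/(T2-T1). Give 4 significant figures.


Step 1: dF = F2 - F1 = -3.840282e-19 - (-3.794e-19) = -4.6282e-21 J
Step 2: dT = T2 - T1 = 434.8 - 429.7 = 5.1 K
Step 3: S = -dF/dT = -(-4.6282e-21)/5.1 = 9.075e-22 J/K

9.075e-22


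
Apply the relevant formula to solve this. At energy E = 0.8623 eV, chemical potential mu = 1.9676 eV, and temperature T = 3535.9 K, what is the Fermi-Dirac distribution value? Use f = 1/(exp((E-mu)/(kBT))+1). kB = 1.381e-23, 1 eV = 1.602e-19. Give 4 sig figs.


Step 1: (E - mu) = 0.8623 - 1.9676 = -1.105 eV
Step 2: Convert: (E-mu)*eV = -1.771e-19 J
Step 3: x = (E-mu)*eV/(kB*T) = -3.626
Step 4: f = 1/(exp(-3.626)+1) = 0.9741

0.9741


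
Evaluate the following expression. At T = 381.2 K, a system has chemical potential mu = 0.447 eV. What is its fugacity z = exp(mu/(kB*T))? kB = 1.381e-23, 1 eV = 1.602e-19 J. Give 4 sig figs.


Step 1: Convert mu to Joules: 0.447*1.602e-19 = 7.161e-20 J
Step 2: kB*T = 1.381e-23*381.2 = 5.264e-21 J
Step 3: mu/(kB*T) = 13.6
Step 4: z = exp(13.6) = 8.083e+05

8.083e+05


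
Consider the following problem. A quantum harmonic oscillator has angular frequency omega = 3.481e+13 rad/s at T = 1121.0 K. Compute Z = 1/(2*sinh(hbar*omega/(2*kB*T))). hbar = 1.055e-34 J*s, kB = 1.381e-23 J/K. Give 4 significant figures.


Step 1: Compute x = hbar*omega/(kB*T) = 1.055e-34*3.481e+13/(1.381e-23*1121.0) = 0.2372
Step 2: x/2 = 0.1186
Step 3: sinh(x/2) = 0.1189
Step 4: Z = 1/(2*0.1189) = 4.206

4.206


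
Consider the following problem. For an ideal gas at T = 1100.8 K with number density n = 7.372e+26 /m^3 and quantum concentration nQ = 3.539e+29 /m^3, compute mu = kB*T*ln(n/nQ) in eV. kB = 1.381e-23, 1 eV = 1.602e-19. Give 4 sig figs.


Step 1: n/nQ = 7.372e+26/3.539e+29 = 0.002083
Step 2: ln(n/nQ) = -6.174
Step 3: mu = kB*T*ln(n/nQ) = 1.52e-20*-6.174 = -9.386e-20 J
Step 4: Convert to eV: -9.386e-20/1.602e-19 = -0.5859 eV

-0.5859


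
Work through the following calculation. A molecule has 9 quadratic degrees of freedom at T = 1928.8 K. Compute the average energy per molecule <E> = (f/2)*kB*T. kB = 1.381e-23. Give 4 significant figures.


Step 1: f/2 = 9/2 = 4.5
Step 2: kB*T = 1.381e-23 * 1928.8 = 2.664e-20
Step 3: <E> = 4.5 * 2.664e-20 = 1.199e-19 J

1.199e-19


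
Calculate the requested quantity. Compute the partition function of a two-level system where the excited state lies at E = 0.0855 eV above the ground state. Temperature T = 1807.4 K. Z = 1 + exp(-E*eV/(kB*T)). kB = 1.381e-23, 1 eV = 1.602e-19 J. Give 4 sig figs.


Step 1: Compute beta*E = E*eV/(kB*T) = 0.0855*1.602e-19/(1.381e-23*1807.4) = 0.5488
Step 2: exp(-beta*E) = exp(-0.5488) = 0.5777
Step 3: Z = 1 + 0.5777 = 1.578

1.578


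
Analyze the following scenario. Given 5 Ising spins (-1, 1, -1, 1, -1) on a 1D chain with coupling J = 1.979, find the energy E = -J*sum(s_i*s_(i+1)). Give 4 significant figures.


Step 1: Nearest-neighbor products: -1, -1, -1, -1
Step 2: Sum of products = -4
Step 3: E = -1.979 * -4 = 7.916

7.916


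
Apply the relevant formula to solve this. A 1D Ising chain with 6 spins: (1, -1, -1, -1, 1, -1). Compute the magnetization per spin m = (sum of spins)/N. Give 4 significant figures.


Step 1: Count up spins (+1): 2, down spins (-1): 4
Step 2: Total magnetization M = 2 - 4 = -2
Step 3: m = M/N = -2/6 = -0.3333

-0.3333


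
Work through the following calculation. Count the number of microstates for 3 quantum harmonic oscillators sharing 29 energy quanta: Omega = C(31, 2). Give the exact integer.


Step 1: Use binomial coefficient C(31, 2)
Step 2: Numerator = 31! / 29!
Step 3: Denominator = 2!
Step 4: Omega = 465

465


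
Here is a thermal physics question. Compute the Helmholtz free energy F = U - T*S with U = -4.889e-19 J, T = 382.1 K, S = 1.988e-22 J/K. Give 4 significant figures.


Step 1: T*S = 382.1 * 1.988e-22 = 7.596e-20 J
Step 2: F = U - T*S = -4.889e-19 - 7.596e-20
Step 3: F = -5.649e-19 J

-5.649e-19


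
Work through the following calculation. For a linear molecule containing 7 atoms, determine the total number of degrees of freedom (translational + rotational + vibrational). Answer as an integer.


Step 1: Translational DOF = 3
Step 2: Rotational DOF (linear) = 2
Step 3: Vibrational DOF = 3*7 - 5 = 16
Step 4: Total = 3 + 2 + 16 = 21

21


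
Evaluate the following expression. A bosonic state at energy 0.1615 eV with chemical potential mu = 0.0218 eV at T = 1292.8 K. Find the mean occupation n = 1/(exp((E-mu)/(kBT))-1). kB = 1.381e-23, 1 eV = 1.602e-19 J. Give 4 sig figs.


Step 1: (E - mu) = 0.1397 eV
Step 2: x = (E-mu)*eV/(kB*T) = 0.1397*1.602e-19/(1.381e-23*1292.8) = 1.254
Step 3: exp(x) = 3.503
Step 4: n = 1/(exp(x)-1) = 0.3996

0.3996


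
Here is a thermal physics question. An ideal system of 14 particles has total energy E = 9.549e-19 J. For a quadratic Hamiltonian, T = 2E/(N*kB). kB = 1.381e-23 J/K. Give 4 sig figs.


Step 1: Numerator = 2*E = 2*9.549e-19 = 1.91e-18 J
Step 2: Denominator = N*kB = 14*1.381e-23 = 1.933e-22
Step 3: T = 1.91e-18 / 1.933e-22 = 9878 K

9878


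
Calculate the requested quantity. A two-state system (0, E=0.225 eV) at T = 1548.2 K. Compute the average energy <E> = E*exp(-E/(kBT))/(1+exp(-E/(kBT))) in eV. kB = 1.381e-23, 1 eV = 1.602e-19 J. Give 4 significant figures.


Step 1: beta*E = 0.225*1.602e-19/(1.381e-23*1548.2) = 1.686
Step 2: exp(-beta*E) = 0.1853
Step 3: <E> = 0.225*0.1853/(1+0.1853) = 0.03517 eV

0.03517


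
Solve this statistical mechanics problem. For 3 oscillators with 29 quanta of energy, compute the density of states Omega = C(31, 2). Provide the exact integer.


Step 1: Use binomial coefficient C(31, 2)
Step 2: Numerator = 31! / 29!
Step 3: Denominator = 2!
Step 4: Omega = 465

465


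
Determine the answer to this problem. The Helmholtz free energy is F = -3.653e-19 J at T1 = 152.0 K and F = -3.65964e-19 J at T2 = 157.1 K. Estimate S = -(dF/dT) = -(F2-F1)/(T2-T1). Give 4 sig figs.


Step 1: dF = F2 - F1 = -3.65964e-19 - (-3.653e-19) = -6.64e-22 J
Step 2: dT = T2 - T1 = 157.1 - 152.0 = 5.1 K
Step 3: S = -dF/dT = -(-6.64e-22)/5.1 = 1.302e-22 J/K

1.302e-22


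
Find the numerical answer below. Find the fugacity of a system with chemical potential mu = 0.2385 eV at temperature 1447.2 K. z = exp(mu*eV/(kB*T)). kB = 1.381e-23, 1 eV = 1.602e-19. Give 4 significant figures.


Step 1: Convert mu to Joules: 0.2385*1.602e-19 = 3.821e-20 J
Step 2: kB*T = 1.381e-23*1447.2 = 1.999e-20 J
Step 3: mu/(kB*T) = 1.912
Step 4: z = exp(1.912) = 6.765

6.765


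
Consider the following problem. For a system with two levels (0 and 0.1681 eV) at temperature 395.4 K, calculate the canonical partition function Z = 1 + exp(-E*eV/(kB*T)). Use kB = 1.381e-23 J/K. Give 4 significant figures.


Step 1: Compute beta*E = E*eV/(kB*T) = 0.1681*1.602e-19/(1.381e-23*395.4) = 4.932
Step 2: exp(-beta*E) = exp(-4.932) = 0.007214
Step 3: Z = 1 + 0.007214 = 1.007

1.007


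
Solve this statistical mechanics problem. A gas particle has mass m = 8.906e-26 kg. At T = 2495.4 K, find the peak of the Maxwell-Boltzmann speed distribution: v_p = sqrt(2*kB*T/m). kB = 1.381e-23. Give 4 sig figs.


Step 1: Numerator = 2*kB*T = 2*1.381e-23*2495.4 = 6.892e-20
Step 2: Ratio = 6.892e-20 / 8.906e-26 = 7.739e+05
Step 3: v_p = sqrt(7.739e+05) = 879.7 m/s

879.7


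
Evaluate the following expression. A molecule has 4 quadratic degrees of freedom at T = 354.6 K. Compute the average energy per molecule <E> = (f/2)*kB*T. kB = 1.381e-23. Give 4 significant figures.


Step 1: f/2 = 4/2 = 2
Step 2: kB*T = 1.381e-23 * 354.6 = 4.897e-21
Step 3: <E> = 2 * 4.897e-21 = 9.794e-21 J

9.794e-21


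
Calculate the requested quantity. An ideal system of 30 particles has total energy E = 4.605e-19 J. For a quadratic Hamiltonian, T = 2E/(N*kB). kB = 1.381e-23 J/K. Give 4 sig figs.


Step 1: Numerator = 2*E = 2*4.605e-19 = 9.21e-19 J
Step 2: Denominator = N*kB = 30*1.381e-23 = 4.143e-22
Step 3: T = 9.21e-19 / 4.143e-22 = 2223 K

2223


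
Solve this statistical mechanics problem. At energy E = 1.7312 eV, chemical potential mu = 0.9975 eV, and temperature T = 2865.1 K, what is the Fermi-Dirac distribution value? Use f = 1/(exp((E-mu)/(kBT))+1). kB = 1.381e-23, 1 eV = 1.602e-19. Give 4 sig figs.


Step 1: (E - mu) = 1.7312 - 0.9975 = 0.7337 eV
Step 2: Convert: (E-mu)*eV = 1.175e-19 J
Step 3: x = (E-mu)*eV/(kB*T) = 2.971
Step 4: f = 1/(exp(2.971)+1) = 0.04877

0.04877


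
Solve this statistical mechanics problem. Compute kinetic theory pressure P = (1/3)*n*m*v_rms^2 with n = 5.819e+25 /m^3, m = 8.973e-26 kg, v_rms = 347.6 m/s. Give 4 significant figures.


Step 1: v_rms^2 = 347.6^2 = 1.208e+05
Step 2: n*m = 5.819e+25*8.973e-26 = 5.221
Step 3: P = (1/3)*5.221*1.208e+05 = 2.103e+05 Pa

2.103e+05


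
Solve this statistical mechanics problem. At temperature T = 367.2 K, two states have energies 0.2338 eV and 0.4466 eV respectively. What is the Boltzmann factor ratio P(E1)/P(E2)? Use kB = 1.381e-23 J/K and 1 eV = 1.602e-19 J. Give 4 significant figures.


Step 1: Compute energy difference dE = E1 - E2 = 0.2338 - 0.4466 = -0.2128 eV
Step 2: Convert to Joules: dE_J = -0.2128 * 1.602e-19 = -3.409e-20 J
Step 3: Compute exponent = -dE_J / (kB * T) = -(-3.409e-20) / (1.381e-23 * 367.2) = 6.723
Step 4: P(E1)/P(E2) = exp(6.723) = 831

831


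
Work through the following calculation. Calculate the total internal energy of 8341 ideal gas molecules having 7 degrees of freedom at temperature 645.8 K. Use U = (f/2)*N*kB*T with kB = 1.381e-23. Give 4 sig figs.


Step 1: f/2 = 7/2 = 3.5
Step 2: N*kB*T = 8341*1.381e-23*645.8 = 7.439e-17
Step 3: U = 3.5 * 7.439e-17 = 2.604e-16 J

2.604e-16


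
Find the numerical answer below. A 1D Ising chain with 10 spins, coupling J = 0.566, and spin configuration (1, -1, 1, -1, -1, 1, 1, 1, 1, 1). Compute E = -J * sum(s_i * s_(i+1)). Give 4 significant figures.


Step 1: Nearest-neighbor products: -1, -1, -1, 1, -1, 1, 1, 1, 1
Step 2: Sum of products = 1
Step 3: E = -0.566 * 1 = -0.566

-0.566


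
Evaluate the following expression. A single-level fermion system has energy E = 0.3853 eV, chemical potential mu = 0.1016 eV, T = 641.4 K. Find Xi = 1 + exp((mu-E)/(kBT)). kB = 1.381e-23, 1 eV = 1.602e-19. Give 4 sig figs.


Step 1: (mu - E) = 0.1016 - 0.3853 = -0.2837 eV
Step 2: x = (mu-E)*eV/(kB*T) = -0.2837*1.602e-19/(1.381e-23*641.4) = -5.131
Step 3: exp(x) = 0.005911
Step 4: Xi = 1 + 0.005911 = 1.006

1.006


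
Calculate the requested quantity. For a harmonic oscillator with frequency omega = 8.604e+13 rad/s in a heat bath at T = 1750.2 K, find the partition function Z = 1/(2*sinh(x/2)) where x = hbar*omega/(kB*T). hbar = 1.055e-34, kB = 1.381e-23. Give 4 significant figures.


Step 1: Compute x = hbar*omega/(kB*T) = 1.055e-34*8.604e+13/(1.381e-23*1750.2) = 0.3756
Step 2: x/2 = 0.1878
Step 3: sinh(x/2) = 0.1889
Step 4: Z = 1/(2*0.1889) = 2.647

2.647


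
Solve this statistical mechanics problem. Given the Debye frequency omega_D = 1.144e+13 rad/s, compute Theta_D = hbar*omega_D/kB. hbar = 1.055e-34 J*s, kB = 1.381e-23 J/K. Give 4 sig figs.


Step 1: hbar*omega_D = 1.055e-34 * 1.144e+13 = 1.207e-21 J
Step 2: Theta_D = 1.207e-21 / 1.381e-23
Step 3: Theta_D = 87.39 K

87.39


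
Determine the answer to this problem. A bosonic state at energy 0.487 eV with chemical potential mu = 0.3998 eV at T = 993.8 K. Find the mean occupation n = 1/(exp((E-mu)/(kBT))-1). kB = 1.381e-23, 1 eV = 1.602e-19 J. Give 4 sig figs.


Step 1: (E - mu) = 0.0872 eV
Step 2: x = (E-mu)*eV/(kB*T) = 0.0872*1.602e-19/(1.381e-23*993.8) = 1.018
Step 3: exp(x) = 2.767
Step 4: n = 1/(exp(x)-1) = 0.5658

0.5658


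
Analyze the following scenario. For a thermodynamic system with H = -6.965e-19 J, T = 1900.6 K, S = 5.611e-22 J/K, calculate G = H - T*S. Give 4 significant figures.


Step 1: T*S = 1900.6 * 5.611e-22 = 1.066e-18 J
Step 2: G = H - T*S = -6.965e-19 - 1.066e-18
Step 3: G = -1.763e-18 J

-1.763e-18


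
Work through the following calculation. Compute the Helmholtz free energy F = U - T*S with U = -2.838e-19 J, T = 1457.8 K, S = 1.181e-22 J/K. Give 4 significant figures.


Step 1: T*S = 1457.8 * 1.181e-22 = 1.722e-19 J
Step 2: F = U - T*S = -2.838e-19 - 1.722e-19
Step 3: F = -4.56e-19 J

-4.56e-19


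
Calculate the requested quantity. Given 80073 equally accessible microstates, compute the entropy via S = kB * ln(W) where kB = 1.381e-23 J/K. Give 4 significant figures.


Step 1: ln(W) = ln(80073) = 11.29
Step 2: S = kB * ln(W) = 1.381e-23 * 11.29
Step 3: S = 1.559e-22 J/K

1.559e-22


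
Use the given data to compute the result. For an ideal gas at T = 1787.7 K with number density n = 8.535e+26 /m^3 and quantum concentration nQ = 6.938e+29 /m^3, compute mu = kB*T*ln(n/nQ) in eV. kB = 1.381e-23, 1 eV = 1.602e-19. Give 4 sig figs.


Step 1: n/nQ = 8.535e+26/6.938e+29 = 0.00123
Step 2: ln(n/nQ) = -6.701
Step 3: mu = kB*T*ln(n/nQ) = 2.469e-20*-6.701 = -1.654e-19 J
Step 4: Convert to eV: -1.654e-19/1.602e-19 = -1.033 eV

-1.033


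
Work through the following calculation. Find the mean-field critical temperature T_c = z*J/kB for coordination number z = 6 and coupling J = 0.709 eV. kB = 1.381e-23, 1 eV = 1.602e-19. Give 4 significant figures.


Step 1: z*J = 6*0.709 = 4.254 eV
Step 2: Convert to Joules: 4.254*1.602e-19 = 6.815e-19 J
Step 3: T_c = 6.815e-19 / 1.381e-23 = 4.935e+04 K

4.935e+04


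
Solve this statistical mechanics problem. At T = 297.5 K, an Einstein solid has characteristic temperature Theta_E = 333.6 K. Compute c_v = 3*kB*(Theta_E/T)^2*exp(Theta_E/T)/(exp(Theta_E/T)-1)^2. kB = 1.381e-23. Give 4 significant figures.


Step 1: x = Theta_E/T = 333.6/297.5 = 1.121
Step 2: x^2 = 1.257
Step 3: exp(x) = 3.069
Step 4: c_v = 3*1.381e-23*1.257*3.069/(3.069-1)^2 = 3.735e-23

3.735e-23


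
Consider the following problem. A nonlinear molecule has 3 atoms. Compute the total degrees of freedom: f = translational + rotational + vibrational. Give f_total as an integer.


Step 1: Translational DOF = 3
Step 2: Rotational DOF (nonlinear) = 3
Step 3: Vibrational DOF = 3*3 - 6 = 3
Step 4: Total = 3 + 3 + 3 = 9

9


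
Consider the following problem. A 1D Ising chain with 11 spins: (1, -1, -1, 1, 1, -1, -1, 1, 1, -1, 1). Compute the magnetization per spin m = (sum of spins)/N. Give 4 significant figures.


Step 1: Count up spins (+1): 6, down spins (-1): 5
Step 2: Total magnetization M = 6 - 5 = 1
Step 3: m = M/N = 1/11 = 0.09091

0.09091


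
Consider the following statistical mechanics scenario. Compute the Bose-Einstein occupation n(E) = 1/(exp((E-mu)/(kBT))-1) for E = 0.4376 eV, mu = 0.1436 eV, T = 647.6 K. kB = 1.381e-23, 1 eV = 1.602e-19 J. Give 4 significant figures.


Step 1: (E - mu) = 0.294 eV
Step 2: x = (E-mu)*eV/(kB*T) = 0.294*1.602e-19/(1.381e-23*647.6) = 5.266
Step 3: exp(x) = 193.7
Step 4: n = 1/(exp(x)-1) = 0.005189

0.005189


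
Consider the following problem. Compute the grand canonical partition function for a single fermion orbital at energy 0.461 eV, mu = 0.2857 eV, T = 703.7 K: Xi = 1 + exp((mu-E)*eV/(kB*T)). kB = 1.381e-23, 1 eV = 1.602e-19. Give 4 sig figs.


Step 1: (mu - E) = 0.2857 - 0.461 = -0.1753 eV
Step 2: x = (mu-E)*eV/(kB*T) = -0.1753*1.602e-19/(1.381e-23*703.7) = -2.89
Step 3: exp(x) = 0.05559
Step 4: Xi = 1 + 0.05559 = 1.056

1.056


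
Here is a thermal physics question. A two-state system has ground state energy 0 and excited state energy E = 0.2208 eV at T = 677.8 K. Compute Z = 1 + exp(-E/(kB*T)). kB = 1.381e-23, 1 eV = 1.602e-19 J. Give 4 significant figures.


Step 1: Compute beta*E = E*eV/(kB*T) = 0.2208*1.602e-19/(1.381e-23*677.8) = 3.779
Step 2: exp(-beta*E) = exp(-3.779) = 0.02285
Step 3: Z = 1 + 0.02285 = 1.023

1.023


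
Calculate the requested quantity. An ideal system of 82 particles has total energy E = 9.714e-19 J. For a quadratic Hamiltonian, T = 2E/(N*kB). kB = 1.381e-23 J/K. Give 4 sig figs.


Step 1: Numerator = 2*E = 2*9.714e-19 = 1.943e-18 J
Step 2: Denominator = N*kB = 82*1.381e-23 = 1.132e-21
Step 3: T = 1.943e-18 / 1.132e-21 = 1716 K

1716


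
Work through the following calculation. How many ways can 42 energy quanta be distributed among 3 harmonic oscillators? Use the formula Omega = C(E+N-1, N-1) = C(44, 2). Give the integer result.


Step 1: Use binomial coefficient C(44, 2)
Step 2: Numerator = 44! / 42!
Step 3: Denominator = 2!
Step 4: Omega = 946

946


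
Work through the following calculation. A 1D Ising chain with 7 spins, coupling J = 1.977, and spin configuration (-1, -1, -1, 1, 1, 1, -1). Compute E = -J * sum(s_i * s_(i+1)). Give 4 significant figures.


Step 1: Nearest-neighbor products: 1, 1, -1, 1, 1, -1
Step 2: Sum of products = 2
Step 3: E = -1.977 * 2 = -3.954

-3.954


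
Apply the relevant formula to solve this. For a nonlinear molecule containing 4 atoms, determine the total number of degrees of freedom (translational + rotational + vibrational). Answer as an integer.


Step 1: Translational DOF = 3
Step 2: Rotational DOF (nonlinear) = 3
Step 3: Vibrational DOF = 3*4 - 6 = 6
Step 4: Total = 3 + 3 + 6 = 12

12
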